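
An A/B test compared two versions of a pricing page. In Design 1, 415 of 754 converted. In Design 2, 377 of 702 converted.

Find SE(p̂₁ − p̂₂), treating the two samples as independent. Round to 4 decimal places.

0.0261

First, p̂₁ = 415/754 = 0.5504; p̂₂ = 377/702 = 0.5370.
The two standard errors are √(0.5504×0.4496/754) = 0.01812 and √(0.5370×0.4630/702) = 0.01882.
Because the samples are independent, SE_diff = √(0.01812² + 0.01882²) = 0.02613.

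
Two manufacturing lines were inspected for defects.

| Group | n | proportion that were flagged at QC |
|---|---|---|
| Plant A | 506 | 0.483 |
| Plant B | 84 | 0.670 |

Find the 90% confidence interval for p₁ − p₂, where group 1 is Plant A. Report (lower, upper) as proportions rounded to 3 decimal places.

Each SE is √(p̂(1−p̂)/n): √(0.4830·0.5170/506) = 0.02221 and √(0.6700·0.3300/84) = 0.05130.
SE(p̂₁ − p̂₂) = √(SE₁² + SE₂²) = √(0.0004932841 + 0.00263169) = 0.05590, since the two samples are independent.
At 90% confidence z* = 1.645; margin = 1.645 × 0.05590 = 0.09196.
The difference is 0.4830 − 0.6700 = -0.1870, so the interval is -0.1870 ± 0.09196 = (-0.279, -0.095).

(-0.279, -0.095)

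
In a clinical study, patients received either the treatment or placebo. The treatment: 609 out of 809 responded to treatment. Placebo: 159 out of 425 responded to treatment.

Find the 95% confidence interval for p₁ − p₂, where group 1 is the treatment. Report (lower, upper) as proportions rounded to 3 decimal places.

(0.324, 0.433)

Sample proportions: 609/809 = 0.7528, 159/425 = 0.3741.
Each SE is √(p̂(1−p̂)/n): √(0.7528·0.2472/809) = 0.01517 and √(0.3741·0.6259/425) = 0.02347.
SE(p̂₁ − p̂₂) = √(SE₁² + SE₂²) = √(0.0002301289 + 0.0005508409) = 0.02795, since the two samples are independent.
At 95% confidence z* = 1.960; margin = 1.960 × 0.02795 = 0.05478.
The difference is 0.7528 − 0.3741 = 0.3787, so the interval is 0.3787 ± 0.05478 = (0.324, 0.433).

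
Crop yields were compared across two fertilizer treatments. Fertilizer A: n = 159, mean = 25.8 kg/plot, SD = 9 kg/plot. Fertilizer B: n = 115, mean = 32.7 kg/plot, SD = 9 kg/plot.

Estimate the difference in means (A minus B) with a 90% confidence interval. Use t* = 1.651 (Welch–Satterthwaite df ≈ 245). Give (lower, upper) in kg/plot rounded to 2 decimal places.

(-8.72, -5.08)

SE₁ = s₁/√n₁ = 9/√159 = 0.7137; SE₂ = 9/√115 = 0.8393.
Independent samples, unequal variances: SE_diff = √(SE₁² + SE₂²) = √(0.50936769 + 0.70442449) = 1.1017.
t* = 1.651, so margin of error = 1.651 × 1.1017 = 1.8189.
Difference in means = 25.8 − 32.7 = -6.9000.
-6.9000 ± 1.8189 → (-8.72, -5.08).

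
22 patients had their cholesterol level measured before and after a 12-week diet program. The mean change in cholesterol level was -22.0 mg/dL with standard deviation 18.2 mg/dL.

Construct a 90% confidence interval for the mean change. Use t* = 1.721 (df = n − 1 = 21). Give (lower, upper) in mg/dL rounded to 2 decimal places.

(-28.68, -15.32)

Paired design: SE = s_d/√n = 18.2/√22 = 3.8803.
t* = 1.721; margin of error = 1.721 × 3.8803 = 6.6780.
-22.0 ± 6.6780 → (-28.68, -15.32).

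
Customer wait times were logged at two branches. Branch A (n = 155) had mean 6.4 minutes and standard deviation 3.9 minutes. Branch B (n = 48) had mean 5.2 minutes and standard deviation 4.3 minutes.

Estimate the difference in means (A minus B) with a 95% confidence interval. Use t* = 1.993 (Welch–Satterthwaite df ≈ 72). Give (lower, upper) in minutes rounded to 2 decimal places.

(-0.19, 2.59)

SE₁ = s₁/√n₁ = 3.9/√155 = 0.3133; SE₂ = 4.3/√48 = 0.6207.
Independent samples, unequal variances: SE_diff = √(SE₁² + SE₂²) = √(0.09815689 + 0.38526849) = 0.6953.
t* = 1.993, so margin of error = 1.993 × 0.6953 = 1.3857.
Difference in means = 6.4 − 5.2 = 1.2000.
1.2000 ± 1.3857 → (-0.19, 2.59).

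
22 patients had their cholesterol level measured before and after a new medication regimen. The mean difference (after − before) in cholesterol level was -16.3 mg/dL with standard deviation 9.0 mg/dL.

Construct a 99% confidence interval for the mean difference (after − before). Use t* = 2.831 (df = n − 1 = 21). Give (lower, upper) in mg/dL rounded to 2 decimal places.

(-21.73, -10.87)

Paired design: SE = s_d/√n = 9.0/√22 = 1.9188.
t* = 2.831; margin of error = 2.831 × 1.9188 = 5.4321.
-16.3 ± 5.4321 → (-21.73, -10.87).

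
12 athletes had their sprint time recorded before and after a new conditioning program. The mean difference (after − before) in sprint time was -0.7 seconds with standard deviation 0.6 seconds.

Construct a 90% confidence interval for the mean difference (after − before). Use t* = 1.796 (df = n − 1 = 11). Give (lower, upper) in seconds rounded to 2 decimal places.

(-1.01, -0.39)

This is a matched-pairs design, so SE = s_d/√n = 0.6/√12 = 0.1732.
Margin = 1.796 × 0.1732 = 0.3111; the interval is -0.7 ± 0.3111 = (-1.01, -0.39).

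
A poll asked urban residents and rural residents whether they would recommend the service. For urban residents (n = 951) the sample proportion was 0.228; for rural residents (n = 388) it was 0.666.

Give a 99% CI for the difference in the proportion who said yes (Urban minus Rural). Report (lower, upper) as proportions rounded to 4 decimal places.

Each SE is √(p̂(1−p̂)/n): √(0.2280·0.7720/951) = 0.01360 and √(0.6660·0.3340/388) = 0.02394.
SE(p̂₁ − p̂₂) = √(SE₁² + SE₂²) = √(0.00018496 + 0.0005731236) = 0.02753, since the two samples are independent.
At 99% confidence z* = 2.576; margin = 2.576 × 0.02753 = 0.07092.
The difference is 0.2280 − 0.6660 = -0.4380, so the interval is -0.4380 ± 0.07092 = (-0.5089, -0.3671).

(-0.5089, -0.3671)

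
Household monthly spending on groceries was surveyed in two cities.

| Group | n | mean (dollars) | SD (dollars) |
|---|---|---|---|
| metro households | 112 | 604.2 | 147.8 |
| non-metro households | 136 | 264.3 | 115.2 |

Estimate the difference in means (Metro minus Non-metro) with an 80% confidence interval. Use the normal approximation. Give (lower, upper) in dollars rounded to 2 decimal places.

(317.97, 361.83)

Per-group SEs: s₁/√n₁ = 147.8/√112 = 13.9658, s₂/√n₂ = 115.2/√136 = 9.8783.
Unpooled SE of the difference: √(195.04356964 + 97.58081089) = 17.1063.
Margin of error = z* · SE = 1.282 × 17.1063 = 21.9303.
x̄₁ − x̄₂ = 604.2 − 264.3 = 339.9000.
CI: 339.9000 ± 21.9303 = (317.97, 361.83).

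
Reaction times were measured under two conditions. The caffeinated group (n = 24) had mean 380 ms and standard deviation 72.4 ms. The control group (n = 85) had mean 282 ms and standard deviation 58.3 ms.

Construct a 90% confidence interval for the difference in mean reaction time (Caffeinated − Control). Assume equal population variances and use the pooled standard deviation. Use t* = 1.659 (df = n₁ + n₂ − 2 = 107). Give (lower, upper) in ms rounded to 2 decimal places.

(74.38, 121.62)

s_p = √[((n₁−1)s₁² + (n₂−1)s₂²)/(n₁+n₂−2)] = √[(23·72.4² + 84·58.3²)/107] = 61.6037.
SE = 61.6037·√(1/24 + 1/85) = 14.2398.
With t* = 1.659, margin = 1.659 × 14.2398 = 23.6238.
x̄₁ − x̄₂ = 380 − 282 = 98.0000; interval 98.0000 ± 23.6238 = (74.38, 121.62).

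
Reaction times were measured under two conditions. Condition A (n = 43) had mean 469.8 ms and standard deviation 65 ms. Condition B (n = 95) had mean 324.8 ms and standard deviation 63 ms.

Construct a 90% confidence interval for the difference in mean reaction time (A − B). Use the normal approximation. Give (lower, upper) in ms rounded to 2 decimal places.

(125.53, 164.47)

Per-group SEs: s₁/√n₁ = 65/√43 = 9.9124, s₂/√n₂ = 63/√95 = 6.4637.
Unpooled SE of the difference: √(98.25567376 + 41.77941769) = 11.8336.
Margin of error = z* · SE = 1.645 × 11.8336 = 19.4663.
x̄₁ − x̄₂ = 469.8 − 324.8 = 145.0000.
CI: 145.0000 ± 19.4663 = (125.53, 164.47).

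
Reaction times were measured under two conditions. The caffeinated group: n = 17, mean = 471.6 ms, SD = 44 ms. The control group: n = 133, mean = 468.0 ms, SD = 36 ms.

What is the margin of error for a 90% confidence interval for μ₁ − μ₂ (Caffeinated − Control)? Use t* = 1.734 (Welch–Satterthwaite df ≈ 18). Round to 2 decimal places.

Standard errors of each mean: 44/√17 = 10.6716 and 36/√133 = 3.1216.
SE(x̄₁ − x̄₂) = √(10.6716² + 3.1216²) = 11.1188 for independent samples with unequal variances.
With t* = 1.734, the margin is 1.734 × 11.1188 = 19.2800.

19.28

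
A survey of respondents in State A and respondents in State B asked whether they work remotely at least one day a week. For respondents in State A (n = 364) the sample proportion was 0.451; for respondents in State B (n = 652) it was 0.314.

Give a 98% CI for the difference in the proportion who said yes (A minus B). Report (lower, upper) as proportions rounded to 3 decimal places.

SE₁ = √(p̂₁(1−p̂₁)/n₁) = √(0.4510·0.5490/364) = 0.02608; SE₂ = √(0.3140·0.6860/652) = 0.01818.
Independent samples: SE of the difference = √(SE₁² + SE₂²) = √(0.0006801664 + 0.0003305124) = 0.03179.
z* for 98% confidence is 2.326, so the margin of error is 2.326 × 0.03179 = 0.07394.
Point estimate p̂₁ − p̂₂ = 0.4510 − 0.3140 = 0.1370.
0.1370 ± 0.07394 → (0.063, 0.211).

(0.063, 0.211)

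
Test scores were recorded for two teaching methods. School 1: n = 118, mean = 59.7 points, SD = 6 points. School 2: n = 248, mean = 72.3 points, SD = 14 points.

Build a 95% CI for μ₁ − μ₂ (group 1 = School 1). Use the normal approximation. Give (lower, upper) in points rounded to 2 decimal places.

(-14.65, -10.55)

SE₁ = s₁/√n₁ = 6/√118 = 0.5523; SE₂ = 14/√248 = 0.8890.
Independent samples, unequal variances: SE_diff = √(SE₁² + SE₂²) = √(0.30503529 + 0.790321) = 1.0466.
z* = 1.960, so margin of error = 1.960 × 1.0466 = 2.0513.
Difference in means = 59.7 − 72.3 = -12.6000.
-12.6000 ± 2.0513 → (-14.65, -10.55).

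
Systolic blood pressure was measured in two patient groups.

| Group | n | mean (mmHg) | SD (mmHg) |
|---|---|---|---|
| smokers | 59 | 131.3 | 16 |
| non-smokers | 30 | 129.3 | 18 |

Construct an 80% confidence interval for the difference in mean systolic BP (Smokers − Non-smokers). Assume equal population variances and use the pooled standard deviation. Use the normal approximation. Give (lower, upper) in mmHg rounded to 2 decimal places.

(-2.80, 6.80)

Pooled variance s_p² = [58·16² + 29·18²] / (59+30−2) = 278.6667, so s_p = 16.6933.
SE_diff = s_p·√(1/n₁ + 1/n₂) = 16.6933·√(1/59 + 1/30) = 3.7433.
z* = 1.282; margin = 1.282 × 3.7433 = 4.7989.
Difference = 131.3 − 129.3 = 2.0000.
2.0000 ± 4.7989 → (-2.80, 6.80).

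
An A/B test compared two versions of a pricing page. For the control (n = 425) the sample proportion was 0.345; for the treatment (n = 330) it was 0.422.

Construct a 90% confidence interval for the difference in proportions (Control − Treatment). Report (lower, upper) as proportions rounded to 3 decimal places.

The two standard errors are √(0.3450×0.6550/425) = 0.02306 and √(0.4220×0.5780/330) = 0.02719.
Because the samples are independent, SE_diff = √(0.02306² + 0.02719²) = 0.03565.
Using z* = 1.645 for 90%, ME = 1.645 × 0.03565 = 0.05864.
p̂₁ − p̂₂ = -0.0770; interval -0.0770 ± 0.05864 gives (-0.136, -0.018).

(-0.136, -0.018)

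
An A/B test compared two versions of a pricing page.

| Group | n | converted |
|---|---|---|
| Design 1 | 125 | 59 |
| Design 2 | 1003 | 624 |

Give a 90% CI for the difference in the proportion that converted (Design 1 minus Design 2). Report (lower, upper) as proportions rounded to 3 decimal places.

Sample proportions: 59/125 = 0.4720, 624/1003 = 0.6221.
Each SE is √(p̂(1−p̂)/n): √(0.4720·0.5280/125) = 0.04465 and √(0.6221·0.3779/1003) = 0.01531.
SE(p̂₁ − p̂₂) = √(SE₁² + SE₂²) = √(0.0019936225 + 0.0002343961) = 0.04720, since the two samples are independent.
At 90% confidence z* = 1.645; margin = 1.645 × 0.04720 = 0.07764.
The difference is 0.4720 − 0.6221 = -0.1501, so the interval is -0.1501 ± 0.07764 = (-0.228, -0.072).

(-0.228, -0.072)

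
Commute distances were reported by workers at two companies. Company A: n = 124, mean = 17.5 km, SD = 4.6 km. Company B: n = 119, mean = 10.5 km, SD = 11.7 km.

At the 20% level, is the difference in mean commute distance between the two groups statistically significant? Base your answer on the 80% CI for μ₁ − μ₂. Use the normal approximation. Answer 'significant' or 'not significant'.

Standard errors of each mean: 4.6/√124 = 0.4131 and 11.7/√119 = 1.0725.
SE(x̄₁ − x̄₂) = √(0.4131² + 1.0725²) = 1.1493 for independent samples with unequal variances.
With z* = 1.282, the margin is 1.282 × 1.1493 = 1.4734.
x̄₁ − x̄₂ = 17.5 − 10.5 = 7.0000; the interval is 7.0000 ± 1.4734 = (5.5266, 8.4734).
The interval (5.5266, 8.4734) does not contain 0, so the difference is significant.

significant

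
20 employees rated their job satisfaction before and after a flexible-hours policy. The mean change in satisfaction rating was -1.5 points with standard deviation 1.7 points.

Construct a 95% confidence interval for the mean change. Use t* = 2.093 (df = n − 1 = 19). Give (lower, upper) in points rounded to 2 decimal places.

(-2.30, -0.70)

Paired design: SE = s_d/√n = 1.7/√20 = 0.3801.
t* = 2.093; margin of error = 2.093 × 0.3801 = 0.7955.
-1.5 ± 0.7955 → (-2.30, -0.70).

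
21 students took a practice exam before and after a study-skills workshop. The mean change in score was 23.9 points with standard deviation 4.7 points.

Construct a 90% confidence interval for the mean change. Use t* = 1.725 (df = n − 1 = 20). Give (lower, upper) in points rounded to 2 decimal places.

(22.13, 25.67)

This is a matched-pairs design, so SE = s_d/√n = 4.7/√21 = 1.0256.
Margin = 1.725 × 1.0256 = 1.7692; the interval is 23.9 ± 1.7692 = (22.13, 25.67).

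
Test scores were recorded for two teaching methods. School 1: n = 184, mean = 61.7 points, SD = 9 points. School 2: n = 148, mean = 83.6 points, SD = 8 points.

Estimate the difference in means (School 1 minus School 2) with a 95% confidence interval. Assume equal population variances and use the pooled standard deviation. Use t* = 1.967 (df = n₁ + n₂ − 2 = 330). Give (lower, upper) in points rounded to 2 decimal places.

s_p = √[((n₁−1)s₁² + (n₂−1)s₂²)/(n₁+n₂−2)] = √[(183·9² + 147·8²)/330] = 8.5690.
SE = 8.5690·√(1/184 + 1/148) = 0.9461.
With t* = 1.967, margin = 1.967 × 0.9461 = 1.8610.
x̄₁ − x̄₂ = 61.7 − 83.6 = -21.9000; interval -21.9000 ± 1.8610 = (-23.76, -20.04).

(-23.76, -20.04)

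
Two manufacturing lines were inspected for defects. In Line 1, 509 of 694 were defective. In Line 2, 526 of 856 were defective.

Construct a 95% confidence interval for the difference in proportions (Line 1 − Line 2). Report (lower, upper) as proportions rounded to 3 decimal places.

p̂₁ = 509/694 = 0.7334 and p̂₂ = 526/856 = 0.6145.
SE₁ = √(p̂₁(1−p̂₁)/n₁) = √(0.7334·0.2666/694) = 0.01678; SE₂ = √(0.6145·0.3855/856) = 0.01664.
Independent samples: SE of the difference = √(SE₁² + SE₂²) = √(0.0002815684 + 0.0002768896) = 0.02363.
z* for 95% confidence is 1.960, so the margin of error is 1.960 × 0.02363 = 0.04631.
Point estimate p̂₁ − p̂₂ = 0.7334 − 0.6145 = 0.1189.
0.1189 ± 0.04631 → (0.073, 0.165).

(0.073, 0.165)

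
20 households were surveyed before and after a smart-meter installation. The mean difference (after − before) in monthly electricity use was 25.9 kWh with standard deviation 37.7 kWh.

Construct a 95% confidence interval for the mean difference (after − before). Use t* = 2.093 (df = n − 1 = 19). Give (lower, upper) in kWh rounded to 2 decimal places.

(8.26, 43.54)

This is a matched-pairs design, so SE = s_d/√n = 37.7/√20 = 8.4300.
Margin = 2.093 × 8.4300 = 17.6440; the interval is 25.9 ± 17.6440 = (8.26, 43.54).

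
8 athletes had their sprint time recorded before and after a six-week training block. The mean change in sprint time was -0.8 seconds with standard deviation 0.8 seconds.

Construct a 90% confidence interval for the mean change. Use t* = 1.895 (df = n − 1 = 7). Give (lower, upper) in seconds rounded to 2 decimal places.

Paired design: SE = s_d/√n = 0.8/√8 = 0.2828.
t* = 1.895; margin of error = 1.895 × 0.2828 = 0.5359.
-0.8 ± 0.5359 → (-1.34, -0.26).

(-1.34, -0.26)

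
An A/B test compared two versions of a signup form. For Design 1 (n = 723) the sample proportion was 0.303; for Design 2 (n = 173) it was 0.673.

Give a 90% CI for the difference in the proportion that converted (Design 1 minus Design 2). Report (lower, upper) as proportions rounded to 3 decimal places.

(-0.435, -0.305)

SE₁ = √(p̂₁(1−p̂₁)/n₁) = √(0.3030·0.6970/723) = 0.01709; SE₂ = √(0.6730·0.3270/173) = 0.03567.
Independent samples: SE of the difference = √(SE₁² + SE₂²) = √(0.0002920681 + 0.0012723489) = 0.03955.
z* for 90% confidence is 1.645, so the margin of error is 1.645 × 0.03955 = 0.06506.
Point estimate p̂₁ − p̂₂ = 0.3030 − 0.6730 = -0.3700.
-0.3700 ± 0.06506 → (-0.435, -0.305).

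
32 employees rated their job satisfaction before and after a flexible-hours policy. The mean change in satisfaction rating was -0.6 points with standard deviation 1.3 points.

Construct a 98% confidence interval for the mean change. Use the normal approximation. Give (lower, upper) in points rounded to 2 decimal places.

Paired design: SE = s_d/√n = 1.3/√32 = 0.2298.
z* = 2.326; margin of error = 2.326 × 0.2298 = 0.5345.
-0.6 ± 0.5345 → (-1.13, -0.07).

(-1.13, -0.07)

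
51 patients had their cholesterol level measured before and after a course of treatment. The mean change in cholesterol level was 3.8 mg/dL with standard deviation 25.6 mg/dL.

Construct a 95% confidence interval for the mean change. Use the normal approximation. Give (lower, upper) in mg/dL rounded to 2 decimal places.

(-3.23, 10.83)

Paired design: SE = s_d/√n = 25.6/√51 = 3.5847.
z* = 1.960; margin of error = 1.960 × 3.5847 = 7.0260.
3.8 ± 7.0260 → (-3.23, 10.83).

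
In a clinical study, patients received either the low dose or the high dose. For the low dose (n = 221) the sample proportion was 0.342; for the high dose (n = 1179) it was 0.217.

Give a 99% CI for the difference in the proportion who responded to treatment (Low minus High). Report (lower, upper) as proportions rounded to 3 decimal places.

(0.037, 0.213)

Each SE is √(p̂(1−p̂)/n): √(0.3420·0.6580/221) = 0.03191 and √(0.2170·0.7830/1179) = 0.01200.
SE(p̂₁ − p̂₂) = √(SE₁² + SE₂²) = √(0.0010182481 + 0.000144) = 0.03409, since the two samples are independent.
At 99% confidence z* = 2.576; margin = 2.576 × 0.03409 = 0.08782.
The difference is 0.3420 − 0.2170 = 0.1250, so the interval is 0.1250 ± 0.08782 = (0.037, 0.213).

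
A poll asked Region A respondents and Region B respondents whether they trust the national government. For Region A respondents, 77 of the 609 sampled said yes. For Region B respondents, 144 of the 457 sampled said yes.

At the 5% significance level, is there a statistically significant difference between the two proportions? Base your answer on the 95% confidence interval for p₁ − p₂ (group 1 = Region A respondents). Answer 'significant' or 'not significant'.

significant

Sample proportions: 77/609 = 0.1264, 144/457 = 0.3151.
Each SE is √(p̂(1−p̂)/n): √(0.1264·0.8736/609) = 0.01347 and √(0.3151·0.6849/457) = 0.02173.
SE(p̂₁ − p̂₂) = √(SE₁² + SE₂²) = √(0.0001814409 + 0.0004721929) = 0.02557, since the two samples are independent.
At 95% confidence z* = 1.960; margin = 1.960 × 0.02557 = 0.05012.
The difference is 0.1264 − 0.3151 = -0.1887, so the interval is -0.1887 ± 0.05012 = (-0.23882, -0.13858).
The interval (-0.23882, -0.13858) does not contain 0, so the difference is significant.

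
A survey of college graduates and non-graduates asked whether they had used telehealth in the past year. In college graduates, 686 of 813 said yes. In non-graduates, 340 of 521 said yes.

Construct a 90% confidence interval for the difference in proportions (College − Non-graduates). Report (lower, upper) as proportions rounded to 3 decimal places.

(0.151, 0.231)

First, p̂₁ = 686/813 = 0.8438; p̂₂ = 340/521 = 0.6526.
The two standard errors are √(0.8438×0.1562/813) = 0.01273 and √(0.6526×0.3474/521) = 0.02086.
Because the samples are independent, SE_diff = √(0.01273² + 0.02086²) = 0.02444.
Using z* = 1.645 for 90%, ME = 1.645 × 0.02444 = 0.04020.
p̂₁ − p̂₂ = 0.1912; interval 0.1912 ± 0.04020 gives (0.151, 0.231).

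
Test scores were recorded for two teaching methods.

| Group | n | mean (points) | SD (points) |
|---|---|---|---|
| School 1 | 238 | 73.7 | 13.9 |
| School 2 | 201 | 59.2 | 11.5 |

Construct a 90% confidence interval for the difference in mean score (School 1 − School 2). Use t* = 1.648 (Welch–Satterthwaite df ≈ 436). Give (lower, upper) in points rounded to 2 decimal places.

SE₁ = s₁/√n₁ = 13.9/√238 = 0.9010; SE₂ = 11.5/√201 = 0.8111.
Independent samples, unequal variances: SE_diff = √(SE₁² + SE₂²) = √(0.811801 + 0.65788321) = 1.2123.
t* = 1.648, so margin of error = 1.648 × 1.2123 = 1.9979.
Difference in means = 73.7 − 59.2 = 14.5000.
14.5000 ± 1.9979 → (12.50, 16.50).

(12.50, 16.50)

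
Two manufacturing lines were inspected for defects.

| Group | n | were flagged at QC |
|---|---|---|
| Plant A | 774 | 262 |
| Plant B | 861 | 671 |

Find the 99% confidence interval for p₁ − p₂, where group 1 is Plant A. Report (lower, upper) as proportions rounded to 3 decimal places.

(-0.498, -0.384)

Sample proportions: 262/774 = 0.3385, 671/861 = 0.7793.
Each SE is √(p̂(1−p̂)/n): √(0.3385·0.6615/774) = 0.01701 and √(0.7793·0.2207/861) = 0.01413.
SE(p̂₁ − p̂₂) = √(SE₁² + SE₂²) = √(0.0002893401 + 0.0001996569) = 0.02211, since the two samples are independent.
At 99% confidence z* = 2.576; margin = 2.576 × 0.02211 = 0.05696.
The difference is 0.3385 − 0.7793 = -0.4408, so the interval is -0.4408 ± 0.05696 = (-0.498, -0.384).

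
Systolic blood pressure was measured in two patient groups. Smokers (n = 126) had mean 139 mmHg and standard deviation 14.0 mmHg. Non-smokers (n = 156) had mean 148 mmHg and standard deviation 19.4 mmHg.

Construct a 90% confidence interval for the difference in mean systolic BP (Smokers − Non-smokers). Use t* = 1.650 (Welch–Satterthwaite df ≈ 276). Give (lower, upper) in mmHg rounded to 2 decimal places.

Standard errors of each mean: 14.0/√126 = 1.2472 and 19.4/√156 = 1.5532.
SE(x̄₁ − x̄₂) = √(1.2472² + 1.5532²) = 1.9920 for independent samples with unequal variances.
With t* = 1.650, the margin is 1.650 × 1.9920 = 3.2868.
x̄₁ − x̄₂ = 139 − 148 = -9.0000; the interval is -9.0000 ± 3.2868 = (-12.29, -5.71).

(-12.29, -5.71)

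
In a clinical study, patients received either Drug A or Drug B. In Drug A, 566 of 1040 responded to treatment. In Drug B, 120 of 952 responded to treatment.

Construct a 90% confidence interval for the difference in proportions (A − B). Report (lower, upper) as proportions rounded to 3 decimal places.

p̂₁ = 566/1040 = 0.5442 and p̂₂ = 120/952 = 0.1261.
SE₁ = √(p̂₁(1−p̂₁)/n₁) = √(0.5442·0.4558/1040) = 0.01544; SE₂ = √(0.1261·0.8739/952) = 0.01076.
Independent samples: SE of the difference = √(SE₁² + SE₂²) = √(0.0002383936 + 0.0001157776) = 0.01882.
z* for 90% confidence is 1.645, so the margin of error is 1.645 × 0.01882 = 0.03096.
Point estimate p̂₁ − p̂₂ = 0.5442 − 0.1261 = 0.4181.
0.4181 ± 0.03096 → (0.387, 0.449).

(0.387, 0.449)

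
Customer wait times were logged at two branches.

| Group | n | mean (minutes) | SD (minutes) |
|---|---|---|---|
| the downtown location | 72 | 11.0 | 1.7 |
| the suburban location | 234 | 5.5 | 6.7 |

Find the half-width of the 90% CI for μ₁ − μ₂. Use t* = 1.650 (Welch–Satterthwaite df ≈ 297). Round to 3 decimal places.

Per-group SEs: s₁/√n₁ = 1.7/√72 = 0.2003, s₂/√n₂ = 6.7/√234 = 0.4380.
Unpooled SE of the difference: √(0.04012009 + 0.191844) = 0.4816.
Margin of error = t* · SE = 1.650 × 0.4816 = 0.7946.

0.795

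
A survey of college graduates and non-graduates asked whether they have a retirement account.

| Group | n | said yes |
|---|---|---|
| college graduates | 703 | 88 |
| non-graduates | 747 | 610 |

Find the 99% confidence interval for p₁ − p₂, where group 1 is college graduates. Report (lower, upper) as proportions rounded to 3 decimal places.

(-0.740, -0.643)

p̂₁ = 88/703 = 0.1252 and p̂₂ = 610/747 = 0.8166.
SE₁ = √(p̂₁(1−p̂₁)/n₁) = √(0.1252·0.8748/703) = 0.01248; SE₂ = √(0.8166·0.1834/747) = 0.01416.
Independent samples: SE of the difference = √(SE₁² + SE₂²) = √(0.0001557504 + 0.0002005056) = 0.01887.
z* for 99% confidence is 2.576, so the margin of error is 2.576 × 0.01887 = 0.04861.
Point estimate p̂₁ − p̂₂ = 0.1252 − 0.8166 = -0.6914.
-0.6914 ± 0.04861 → (-0.740, -0.643).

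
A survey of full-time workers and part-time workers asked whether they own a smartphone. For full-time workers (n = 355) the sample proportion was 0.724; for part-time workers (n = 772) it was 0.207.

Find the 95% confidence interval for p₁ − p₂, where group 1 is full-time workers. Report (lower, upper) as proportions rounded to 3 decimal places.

(0.462, 0.572)

Each SE is √(p̂(1−p̂)/n): √(0.7240·0.2760/355) = 0.02373 and √(0.2070·0.7930/772) = 0.01458.
SE(p̂₁ − p̂₂) = √(SE₁² + SE₂²) = √(0.0005631129 + 0.0002125764) = 0.02785, since the two samples are independent.
At 95% confidence z* = 1.960; margin = 1.960 × 0.02785 = 0.05459.
The difference is 0.7240 − 0.2070 = 0.5170, so the interval is 0.5170 ± 0.05459 = (0.462, 0.572).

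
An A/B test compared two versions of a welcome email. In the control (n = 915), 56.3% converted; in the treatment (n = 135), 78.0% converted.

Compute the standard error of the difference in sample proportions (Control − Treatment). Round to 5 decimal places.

Each SE is √(p̂(1−p̂)/n): √(0.5630·0.4370/915) = 0.01640 and √(0.7800·0.2200/135) = 0.03565.
SE(p̂₁ − p̂₂) = √(SE₁² + SE₂²) = √(0.00026896 + 0.0012709225) = 0.03924, since the two samples are independent.

0.03924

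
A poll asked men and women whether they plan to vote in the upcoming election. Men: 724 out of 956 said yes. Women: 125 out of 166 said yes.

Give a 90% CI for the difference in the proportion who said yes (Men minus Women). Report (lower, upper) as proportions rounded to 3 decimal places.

First, p̂₁ = 724/956 = 0.7573; p̂₂ = 125/166 = 0.7530.
The two standard errors are √(0.7573×0.2427/956) = 0.01387 and √(0.7530×0.2470/166) = 0.03347.
Because the samples are independent, SE_diff = √(0.01387² + 0.03347²) = 0.03623.
Using z* = 1.645 for 90%, ME = 1.645 × 0.03623 = 0.05960.
p̂₁ − p̂₂ = 0.0043; interval 0.0043 ± 0.05960 gives (-0.055, 0.064).

(-0.055, 0.064)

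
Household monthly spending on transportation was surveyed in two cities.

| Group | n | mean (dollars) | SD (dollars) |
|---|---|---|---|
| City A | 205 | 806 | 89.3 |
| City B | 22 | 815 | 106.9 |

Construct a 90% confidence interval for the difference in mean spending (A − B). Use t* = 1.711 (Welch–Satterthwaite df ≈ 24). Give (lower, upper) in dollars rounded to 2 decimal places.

(-49.43, 31.43)

SE₁ = s₁/√n₁ = 89.3/√205 = 6.2370; SE₂ = 106.9/√22 = 22.7912.
Independent samples, unequal variances: SE_diff = √(SE₁² + SE₂²) = √(38.900169 + 519.43879744) = 23.6292.
t* = 1.711, so margin of error = 1.711 × 23.6292 = 40.4296.
Difference in means = 806 − 815 = -9.0000.
-9.0000 ± 40.4296 → (-49.43, 31.43).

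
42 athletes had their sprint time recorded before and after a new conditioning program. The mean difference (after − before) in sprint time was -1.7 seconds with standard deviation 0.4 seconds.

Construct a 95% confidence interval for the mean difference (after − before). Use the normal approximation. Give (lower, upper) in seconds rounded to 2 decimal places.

Paired design: SE = s_d/√n = 0.4/√42 = 0.0617.
z* = 1.960; margin of error = 1.960 × 0.0617 = 0.1209.
-1.7 ± 0.1209 → (-1.82, -1.58).

(-1.82, -1.58)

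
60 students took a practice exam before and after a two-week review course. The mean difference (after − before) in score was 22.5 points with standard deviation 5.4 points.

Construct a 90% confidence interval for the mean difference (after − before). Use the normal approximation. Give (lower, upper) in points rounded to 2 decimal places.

(21.35, 23.65)

Paired design: SE = s_d/√n = 5.4/√60 = 0.6971.
z* = 1.645; margin of error = 1.645 × 0.6971 = 1.1467.
22.5 ± 1.1467 → (21.35, 23.65).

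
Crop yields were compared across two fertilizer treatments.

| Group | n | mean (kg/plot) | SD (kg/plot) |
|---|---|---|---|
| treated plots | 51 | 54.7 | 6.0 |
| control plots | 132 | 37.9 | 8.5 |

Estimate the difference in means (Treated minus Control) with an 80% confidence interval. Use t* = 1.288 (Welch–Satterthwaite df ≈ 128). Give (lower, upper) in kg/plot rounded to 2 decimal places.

SE₁ = s₁/√n₁ = 6.0/√51 = 0.8402; SE₂ = 8.5/√132 = 0.7398.
Independent samples, unequal variances: SE_diff = √(SE₁² + SE₂²) = √(0.70593604 + 0.54730404) = 1.1195.
t* = 1.288, so margin of error = 1.288 × 1.1195 = 1.4419.
Difference in means = 54.7 − 37.9 = 16.8000.
16.8000 ± 1.4419 → (15.36, 18.24).

(15.36, 18.24)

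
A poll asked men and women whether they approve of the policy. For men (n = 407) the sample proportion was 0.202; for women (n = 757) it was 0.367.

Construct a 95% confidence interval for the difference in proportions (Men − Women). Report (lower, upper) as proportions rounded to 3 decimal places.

(-0.217, -0.113)

SE₁ = √(p̂₁(1−p̂₁)/n₁) = √(0.2020·0.7980/407) = 0.01990; SE₂ = √(0.3670·0.6330/757) = 0.01752.
Independent samples: SE of the difference = √(SE₁² + SE₂²) = √(0.00039601 + 0.0003069504) = 0.02651.
z* for 95% confidence is 1.960, so the margin of error is 1.960 × 0.02651 = 0.05196.
Point estimate p̂₁ − p̂₂ = 0.2020 − 0.3670 = -0.1650.
-0.1650 ± 0.05196 → (-0.217, -0.113).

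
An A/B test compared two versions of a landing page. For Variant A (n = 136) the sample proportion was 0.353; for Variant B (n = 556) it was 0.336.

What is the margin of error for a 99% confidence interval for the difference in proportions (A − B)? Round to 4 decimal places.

0.1175

The two standard errors are √(0.3530×0.6470/136) = 0.04098 and √(0.3360×0.6640/556) = 0.02003.
Because the samples are independent, SE_diff = √(0.04098² + 0.02003²) = 0.04561.
Using z* = 2.576 for 99%, ME = 2.576 × 0.04561 = 0.11749.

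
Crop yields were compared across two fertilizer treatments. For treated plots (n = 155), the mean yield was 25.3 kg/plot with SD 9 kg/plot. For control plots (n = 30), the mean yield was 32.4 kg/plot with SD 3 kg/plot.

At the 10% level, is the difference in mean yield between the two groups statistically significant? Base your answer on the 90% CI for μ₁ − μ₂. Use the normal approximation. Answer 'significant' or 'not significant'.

Standard errors of each mean: 9/√155 = 0.7229 and 3/√30 = 0.5477.
SE(x̄₁ − x̄₂) = √(0.7229² + 0.5477²) = 0.9070 for independent samples with unequal variances.
With z* = 1.645, the margin is 1.645 × 0.9070 = 1.4920.
x̄₁ − x̄₂ = 25.3 − 32.4 = -7.1000; the interval is -7.1000 ± 1.4920 = (-8.5920, -5.6080).
The interval (-8.5920, -5.6080) does not contain 0, so the difference is significant.

significant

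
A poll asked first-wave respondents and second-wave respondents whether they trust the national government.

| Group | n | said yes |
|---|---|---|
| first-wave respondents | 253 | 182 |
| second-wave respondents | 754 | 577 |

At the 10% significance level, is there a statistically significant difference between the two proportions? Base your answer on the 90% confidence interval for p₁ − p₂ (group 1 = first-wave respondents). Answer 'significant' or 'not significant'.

not significant

First, p̂₁ = 182/253 = 0.7194; p̂₂ = 577/754 = 0.7653.
The two standard errors are √(0.7194×0.2806/253) = 0.02825 and √(0.7653×0.2347/754) = 0.01543.
Because the samples are independent, SE_diff = √(0.02825² + 0.01543²) = 0.03219.
Using z* = 1.645 for 90%, ME = 1.645 × 0.03219 = 0.05295.
p̂₁ − p̂₂ = -0.0459; interval -0.0459 ± 0.05295 gives (-0.09885, 0.00705).
The interval (-0.09885, 0.00705) contains 0, so the difference is not significant.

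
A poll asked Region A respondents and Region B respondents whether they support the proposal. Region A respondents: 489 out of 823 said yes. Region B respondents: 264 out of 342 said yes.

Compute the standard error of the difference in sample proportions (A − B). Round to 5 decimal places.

0.02842

First, p̂₁ = 489/823 = 0.5942; p̂₂ = 264/342 = 0.7719.
The two standard errors are √(0.5942×0.4058/823) = 0.01712 and √(0.7719×0.2281/342) = 0.02269.
Because the samples are independent, SE_diff = √(0.01712² + 0.02269²) = 0.02842.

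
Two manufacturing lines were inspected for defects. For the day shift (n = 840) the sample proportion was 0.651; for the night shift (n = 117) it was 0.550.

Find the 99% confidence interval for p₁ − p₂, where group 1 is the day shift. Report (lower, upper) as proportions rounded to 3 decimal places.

(-0.025, 0.227)

SE₁ = √(p̂₁(1−p̂₁)/n₁) = √(0.6510·0.3490/840) = 0.01645; SE₂ = √(0.5500·0.4500/117) = 0.04599.
Independent samples: SE of the difference = √(SE₁² + SE₂²) = √(0.0002706025 + 0.0021150801) = 0.04884.
z* for 99% confidence is 2.576, so the margin of error is 2.576 × 0.04884 = 0.12581.
Point estimate p̂₁ − p̂₂ = 0.6510 − 0.5500 = 0.1010.
0.1010 ± 0.12581 → (-0.025, 0.227).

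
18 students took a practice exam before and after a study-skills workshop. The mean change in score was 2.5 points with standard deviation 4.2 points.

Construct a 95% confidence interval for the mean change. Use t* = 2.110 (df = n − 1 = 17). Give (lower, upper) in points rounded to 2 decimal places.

Paired design: SE = s_d/√n = 4.2/√18 = 0.9899.
t* = 2.110; margin of error = 2.110 × 0.9899 = 2.0887.
2.5 ± 2.0887 → (0.41, 4.59).

(0.41, 4.59)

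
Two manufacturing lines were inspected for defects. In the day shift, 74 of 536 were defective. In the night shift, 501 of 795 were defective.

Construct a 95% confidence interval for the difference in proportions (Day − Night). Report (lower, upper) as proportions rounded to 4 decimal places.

(-0.5366, -0.4476)

Sample proportions: 74/536 = 0.1381, 501/795 = 0.6302.
Each SE is √(p̂(1−p̂)/n): √(0.1381·0.8619/536) = 0.01490 and √(0.6302·0.3698/795) = 0.01712.
SE(p̂₁ − p̂₂) = √(SE₁² + SE₂²) = √(0.00022201 + 0.0002930944) = 0.02270, since the two samples are independent.
At 95% confidence z* = 1.960; margin = 1.960 × 0.02270 = 0.04449.
The difference is 0.1381 − 0.6302 = -0.4921, so the interval is -0.4921 ± 0.04449 = (-0.5366, -0.4476).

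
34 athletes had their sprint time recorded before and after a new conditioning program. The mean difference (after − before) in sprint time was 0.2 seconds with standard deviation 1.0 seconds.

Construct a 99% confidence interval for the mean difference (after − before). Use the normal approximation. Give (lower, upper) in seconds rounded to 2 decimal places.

(-0.24, 0.64)

This is a matched-pairs design, so SE = s_d/√n = 1.0/√34 = 0.1715.
Margin = 2.576 × 0.1715 = 0.4418; the interval is 0.2 ± 0.4418 = (-0.24, 0.64).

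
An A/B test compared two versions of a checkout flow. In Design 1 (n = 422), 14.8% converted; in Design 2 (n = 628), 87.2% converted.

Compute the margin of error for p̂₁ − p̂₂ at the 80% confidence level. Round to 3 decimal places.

0.028

SE₁ = √(p̂₁(1−p̂₁)/n₁) = √(0.1480·0.8520/422) = 0.01729; SE₂ = √(0.8720·0.1280/628) = 0.01333.
Independent samples: SE of the difference = √(SE₁² + SE₂²) = √(0.0002989441 + 0.0001776889) = 0.02183.
z* for 80% confidence is 1.282, so the margin of error is 1.282 × 0.02183 = 0.02799.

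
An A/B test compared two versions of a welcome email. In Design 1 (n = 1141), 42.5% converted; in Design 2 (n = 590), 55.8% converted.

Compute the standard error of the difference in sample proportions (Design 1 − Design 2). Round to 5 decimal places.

The two standard errors are √(0.4250×0.5750/1141) = 0.01463 and √(0.5580×0.4420/590) = 0.02045.
Because the samples are independent, SE_diff = √(0.01463² + 0.02045²) = 0.02514.

0.02514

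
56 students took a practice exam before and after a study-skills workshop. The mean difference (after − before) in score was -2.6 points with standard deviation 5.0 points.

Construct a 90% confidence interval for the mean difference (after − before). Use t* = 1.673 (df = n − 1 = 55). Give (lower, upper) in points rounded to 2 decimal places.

(-3.72, -1.48)

This is a matched-pairs design, so SE = s_d/√n = 5.0/√56 = 0.6682.
Margin = 1.673 × 0.6682 = 1.1179; the interval is -2.6 ± 1.1179 = (-3.72, -1.48).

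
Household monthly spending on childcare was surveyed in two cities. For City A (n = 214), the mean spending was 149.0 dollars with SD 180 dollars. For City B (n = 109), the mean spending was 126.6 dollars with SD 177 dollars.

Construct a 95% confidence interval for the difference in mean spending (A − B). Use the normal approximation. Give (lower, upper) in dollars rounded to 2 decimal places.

Per-group SEs: s₁/√n₁ = 180/√214 = 12.3045, s₂/√n₂ = 177/√109 = 16.9535.
Unpooled SE of the difference: √(151.40072025 + 287.42116225) = 20.9481.
Margin of error = z* · SE = 1.960 × 20.9481 = 41.0583.
x̄₁ − x̄₂ = 149.0 − 126.6 = 22.4000.
CI: 22.4000 ± 41.0583 = (-18.66, 63.46).

(-18.66, 63.46)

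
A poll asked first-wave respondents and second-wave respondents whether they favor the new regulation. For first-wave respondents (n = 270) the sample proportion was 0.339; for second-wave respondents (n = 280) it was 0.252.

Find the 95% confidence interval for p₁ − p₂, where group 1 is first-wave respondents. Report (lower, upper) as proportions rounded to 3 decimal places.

The two standard errors are √(0.3390×0.6610/270) = 0.02881 and √(0.2520×0.7480/280) = 0.02595.
Because the samples are independent, SE_diff = √(0.02881² + 0.02595²) = 0.03877.
Using z* = 1.960 for 95%, ME = 1.960 × 0.03877 = 0.07599.
p̂₁ − p̂₂ = 0.0870; interval 0.0870 ± 0.07599 gives (0.011, 0.163).

(0.011, 0.163)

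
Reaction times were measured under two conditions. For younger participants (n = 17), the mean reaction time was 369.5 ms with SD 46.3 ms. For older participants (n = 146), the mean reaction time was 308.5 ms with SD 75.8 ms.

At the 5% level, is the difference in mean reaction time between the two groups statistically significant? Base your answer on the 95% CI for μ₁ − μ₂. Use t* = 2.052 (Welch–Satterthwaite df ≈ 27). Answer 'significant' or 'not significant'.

SE₁ = s₁/√n₁ = 46.3/√17 = 11.2294; SE₂ = 75.8/√146 = 6.2733.
Independent samples, unequal variances: SE_diff = √(SE₁² + SE₂²) = √(126.09942436 + 39.35429289) = 12.8629.
t* = 2.052, so margin of error = 2.052 × 12.8629 = 26.3947.
Difference in means = 369.5 − 308.5 = 61.0000.
61.0000 ± 26.3947 → (34.6053, 87.3947).
The interval (34.6053, 87.3947) does not contain 0, so the difference is significant.

significant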